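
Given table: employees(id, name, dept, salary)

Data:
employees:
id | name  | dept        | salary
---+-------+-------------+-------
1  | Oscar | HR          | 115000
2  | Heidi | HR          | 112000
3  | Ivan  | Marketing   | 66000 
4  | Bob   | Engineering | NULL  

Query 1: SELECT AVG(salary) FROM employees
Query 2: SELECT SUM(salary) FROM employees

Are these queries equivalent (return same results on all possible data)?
No, not equivalent

Query 1 returns: [(97666.66666666667,)]
Query 2 returns: [(293000,)]

Reason: AVG vs SUM give different aggregate values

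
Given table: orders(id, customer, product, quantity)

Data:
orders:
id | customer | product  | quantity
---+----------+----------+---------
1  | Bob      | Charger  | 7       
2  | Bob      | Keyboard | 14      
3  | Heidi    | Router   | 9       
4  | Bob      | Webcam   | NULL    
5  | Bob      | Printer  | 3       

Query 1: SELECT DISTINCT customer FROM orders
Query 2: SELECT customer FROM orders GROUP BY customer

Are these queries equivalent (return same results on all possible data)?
Yes, equivalent

Both queries return: [('Bob',), ('Heidi',)]

Reason: Both get unique customers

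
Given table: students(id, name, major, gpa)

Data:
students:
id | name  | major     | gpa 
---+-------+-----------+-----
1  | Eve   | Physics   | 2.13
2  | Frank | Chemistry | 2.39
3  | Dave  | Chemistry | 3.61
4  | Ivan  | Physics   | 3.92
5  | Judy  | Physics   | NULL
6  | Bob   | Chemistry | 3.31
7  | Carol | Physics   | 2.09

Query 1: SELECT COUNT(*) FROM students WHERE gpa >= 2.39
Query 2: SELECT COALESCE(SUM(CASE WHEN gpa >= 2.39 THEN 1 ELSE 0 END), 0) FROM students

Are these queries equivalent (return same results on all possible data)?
Yes, equivalent

Both queries return: [(4,)]

Reason: COUNT with WHERE vs conditional SUM (COALESCE handles empty-table NULL)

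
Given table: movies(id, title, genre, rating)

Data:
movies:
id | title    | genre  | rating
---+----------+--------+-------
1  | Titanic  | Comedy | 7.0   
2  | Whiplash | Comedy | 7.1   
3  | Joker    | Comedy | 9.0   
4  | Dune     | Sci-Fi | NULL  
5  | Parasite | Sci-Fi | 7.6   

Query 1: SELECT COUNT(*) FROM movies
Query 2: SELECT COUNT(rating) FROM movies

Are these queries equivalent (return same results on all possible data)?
No, not equivalent

Query 1 returns: [(5,)]
Query 2 returns: [(4,)]

Reason: COUNT(*) includes NULLs, COUNT(column) excludes them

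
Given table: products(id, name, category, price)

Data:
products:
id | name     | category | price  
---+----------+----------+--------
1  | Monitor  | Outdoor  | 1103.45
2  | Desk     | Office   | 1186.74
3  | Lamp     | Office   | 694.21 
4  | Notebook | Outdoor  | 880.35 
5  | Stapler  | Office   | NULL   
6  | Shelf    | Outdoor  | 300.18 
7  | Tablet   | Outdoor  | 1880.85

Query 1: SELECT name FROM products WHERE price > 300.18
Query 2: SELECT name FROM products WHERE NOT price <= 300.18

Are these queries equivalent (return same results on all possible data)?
Yes, equivalent

Both queries return: [('Desk',), ('Lamp',), ('Monitor',), ('Notebook',), ('Tablet',)]

Reason: Both filter price > 300.18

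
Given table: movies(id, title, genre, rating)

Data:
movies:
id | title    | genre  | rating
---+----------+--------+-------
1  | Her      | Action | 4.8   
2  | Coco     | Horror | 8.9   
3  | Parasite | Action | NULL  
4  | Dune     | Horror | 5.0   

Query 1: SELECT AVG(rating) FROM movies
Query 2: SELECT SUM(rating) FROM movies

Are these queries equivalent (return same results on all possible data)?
No, not equivalent

Query 1 returns: [(6.233333333333333,)]
Query 2 returns: [(18.7,)]

Reason: AVG vs SUM give different aggregate values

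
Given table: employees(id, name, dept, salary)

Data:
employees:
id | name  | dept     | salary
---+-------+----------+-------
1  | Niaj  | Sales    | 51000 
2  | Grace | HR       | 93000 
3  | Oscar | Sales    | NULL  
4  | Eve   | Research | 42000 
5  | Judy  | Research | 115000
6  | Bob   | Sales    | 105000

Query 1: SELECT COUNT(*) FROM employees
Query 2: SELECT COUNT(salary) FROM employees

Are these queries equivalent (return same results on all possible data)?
No, not equivalent

Query 1 returns: [(6,)]
Query 2 returns: [(5,)]

Reason: COUNT(*) includes NULLs, COUNT(column) excludes them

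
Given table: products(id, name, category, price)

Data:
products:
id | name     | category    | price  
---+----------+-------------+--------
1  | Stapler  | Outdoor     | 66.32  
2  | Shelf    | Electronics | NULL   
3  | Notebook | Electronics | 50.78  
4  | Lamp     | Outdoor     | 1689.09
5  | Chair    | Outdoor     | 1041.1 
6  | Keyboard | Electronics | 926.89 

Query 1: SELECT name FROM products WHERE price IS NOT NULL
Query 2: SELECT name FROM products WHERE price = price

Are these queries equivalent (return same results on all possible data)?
Yes, equivalent

Both queries return: [('Chair',), ('Keyboard',), ('Lamp',), ('Notebook',), ('Stapler',)]

Reason: IS NOT NULL vs self-equality (both exclude NULLs)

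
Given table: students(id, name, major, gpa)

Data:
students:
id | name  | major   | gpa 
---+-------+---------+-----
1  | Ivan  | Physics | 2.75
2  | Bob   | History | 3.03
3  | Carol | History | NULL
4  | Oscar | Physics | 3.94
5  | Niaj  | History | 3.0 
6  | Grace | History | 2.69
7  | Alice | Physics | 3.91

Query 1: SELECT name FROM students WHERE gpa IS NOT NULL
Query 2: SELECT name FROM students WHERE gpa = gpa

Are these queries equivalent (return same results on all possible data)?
Yes, equivalent

Both queries return: [('Alice',), ('Bob',), ('Grace',), ('Ivan',), ('Niaj',), ('Oscar',)]

Reason: IS NOT NULL vs self-equality (both exclude NULLs)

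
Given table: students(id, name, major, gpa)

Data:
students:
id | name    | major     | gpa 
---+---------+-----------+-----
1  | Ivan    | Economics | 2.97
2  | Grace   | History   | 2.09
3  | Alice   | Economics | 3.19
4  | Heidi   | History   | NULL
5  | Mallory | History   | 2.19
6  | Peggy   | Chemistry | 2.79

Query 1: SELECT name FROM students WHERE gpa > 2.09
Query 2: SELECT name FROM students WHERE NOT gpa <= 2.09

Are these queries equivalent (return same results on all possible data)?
Yes, equivalent

Both queries return: [('Alice',), ('Ivan',), ('Mallory',), ('Peggy',)]

Reason: Both filter gpa > 2.09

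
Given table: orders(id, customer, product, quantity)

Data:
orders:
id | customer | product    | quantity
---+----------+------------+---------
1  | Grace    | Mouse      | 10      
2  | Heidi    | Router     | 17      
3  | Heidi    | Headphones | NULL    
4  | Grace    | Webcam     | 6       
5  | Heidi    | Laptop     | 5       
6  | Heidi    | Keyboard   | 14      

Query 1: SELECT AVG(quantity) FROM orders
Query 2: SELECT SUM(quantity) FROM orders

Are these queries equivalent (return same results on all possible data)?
No, not equivalent

Query 1 returns: [(10.4,)]
Query 2 returns: [(52,)]

Reason: AVG vs SUM give different aggregate values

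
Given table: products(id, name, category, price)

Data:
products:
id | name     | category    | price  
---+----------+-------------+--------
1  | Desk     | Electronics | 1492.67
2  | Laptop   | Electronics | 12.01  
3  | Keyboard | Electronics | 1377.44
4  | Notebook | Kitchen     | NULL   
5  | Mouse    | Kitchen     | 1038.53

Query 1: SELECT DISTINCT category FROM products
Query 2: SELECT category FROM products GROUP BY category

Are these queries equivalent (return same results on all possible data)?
Yes, equivalent

Both queries return: [('Electronics',), ('Kitchen',)]

Reason: Both get unique categorys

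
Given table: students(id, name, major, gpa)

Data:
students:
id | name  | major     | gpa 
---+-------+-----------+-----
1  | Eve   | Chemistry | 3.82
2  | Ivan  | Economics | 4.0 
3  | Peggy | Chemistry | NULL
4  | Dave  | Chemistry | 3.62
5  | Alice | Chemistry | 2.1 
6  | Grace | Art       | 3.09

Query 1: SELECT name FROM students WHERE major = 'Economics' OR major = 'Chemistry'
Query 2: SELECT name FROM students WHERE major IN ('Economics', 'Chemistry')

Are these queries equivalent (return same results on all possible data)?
Yes, equivalent

Both queries return: [('Alice',), ('Dave',), ('Eve',), ('Ivan',), ('Peggy',)]

Reason: OR vs IN are equivalent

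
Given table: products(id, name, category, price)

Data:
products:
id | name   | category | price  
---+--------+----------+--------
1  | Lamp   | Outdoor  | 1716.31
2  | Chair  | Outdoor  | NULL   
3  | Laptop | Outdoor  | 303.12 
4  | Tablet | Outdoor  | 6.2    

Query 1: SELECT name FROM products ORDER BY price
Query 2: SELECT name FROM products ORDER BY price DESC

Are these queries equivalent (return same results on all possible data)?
No, not equivalent

Query 1 returns: [('Chair',), ('Tablet',), ('Laptop',), ('Lamp',)]
Query 2 returns: [('Lamp',), ('Laptop',), ('Tablet',), ('Chair',)]

Reason: ASC vs DESC gives opposite ordering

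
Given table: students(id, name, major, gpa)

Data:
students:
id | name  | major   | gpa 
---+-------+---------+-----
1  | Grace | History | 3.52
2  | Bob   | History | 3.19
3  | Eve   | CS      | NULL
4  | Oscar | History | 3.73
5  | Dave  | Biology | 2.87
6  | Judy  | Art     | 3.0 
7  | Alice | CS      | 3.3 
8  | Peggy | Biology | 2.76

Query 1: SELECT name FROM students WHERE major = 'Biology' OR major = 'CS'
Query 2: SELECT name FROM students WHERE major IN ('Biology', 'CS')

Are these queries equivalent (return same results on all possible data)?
Yes, equivalent

Both queries return: [('Alice',), ('Dave',), ('Eve',), ('Peggy',)]

Reason: OR vs IN are equivalent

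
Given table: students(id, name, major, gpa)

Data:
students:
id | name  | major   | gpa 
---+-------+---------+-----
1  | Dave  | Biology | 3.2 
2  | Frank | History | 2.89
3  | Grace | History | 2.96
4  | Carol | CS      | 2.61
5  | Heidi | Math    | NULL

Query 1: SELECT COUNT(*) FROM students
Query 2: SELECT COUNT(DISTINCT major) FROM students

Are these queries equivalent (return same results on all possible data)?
No, not equivalent

Query 1 returns: [(5,)]
Query 2 returns: [(4,)]

Reason: COUNT(*) counts rows, COUNT(DISTINCT major) counts unique majors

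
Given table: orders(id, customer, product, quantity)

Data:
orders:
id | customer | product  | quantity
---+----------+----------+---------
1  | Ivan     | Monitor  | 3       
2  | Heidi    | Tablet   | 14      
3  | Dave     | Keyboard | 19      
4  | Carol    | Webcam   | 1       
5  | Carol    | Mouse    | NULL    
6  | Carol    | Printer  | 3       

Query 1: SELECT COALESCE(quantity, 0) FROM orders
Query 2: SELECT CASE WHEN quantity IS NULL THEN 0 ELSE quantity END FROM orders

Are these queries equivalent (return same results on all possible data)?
Yes, equivalent

Both queries return: [(0,), (1,), (3,), (3,), (14,), (19,)]

Reason: COALESCE vs CASE for NULL handling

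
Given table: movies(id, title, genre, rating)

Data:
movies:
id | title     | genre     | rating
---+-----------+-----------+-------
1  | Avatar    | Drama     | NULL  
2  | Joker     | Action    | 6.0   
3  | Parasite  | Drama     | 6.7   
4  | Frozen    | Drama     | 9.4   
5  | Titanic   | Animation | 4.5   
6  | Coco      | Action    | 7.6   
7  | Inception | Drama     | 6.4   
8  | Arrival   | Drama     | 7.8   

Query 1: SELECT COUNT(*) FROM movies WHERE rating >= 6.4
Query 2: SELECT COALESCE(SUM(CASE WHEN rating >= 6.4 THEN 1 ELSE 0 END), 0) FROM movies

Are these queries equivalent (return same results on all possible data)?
Yes, equivalent

Both queries return: [(5,)]

Reason: COUNT with WHERE vs conditional SUM (COALESCE handles empty-table NULL)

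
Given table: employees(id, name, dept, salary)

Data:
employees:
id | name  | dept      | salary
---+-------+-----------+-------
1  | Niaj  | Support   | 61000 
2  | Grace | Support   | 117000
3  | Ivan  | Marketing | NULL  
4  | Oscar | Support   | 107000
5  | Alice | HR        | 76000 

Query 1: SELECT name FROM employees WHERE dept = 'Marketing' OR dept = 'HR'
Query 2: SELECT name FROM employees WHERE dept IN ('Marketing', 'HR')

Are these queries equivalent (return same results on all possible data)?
Yes, equivalent

Both queries return: [('Alice',), ('Ivan',)]

Reason: OR vs IN are equivalent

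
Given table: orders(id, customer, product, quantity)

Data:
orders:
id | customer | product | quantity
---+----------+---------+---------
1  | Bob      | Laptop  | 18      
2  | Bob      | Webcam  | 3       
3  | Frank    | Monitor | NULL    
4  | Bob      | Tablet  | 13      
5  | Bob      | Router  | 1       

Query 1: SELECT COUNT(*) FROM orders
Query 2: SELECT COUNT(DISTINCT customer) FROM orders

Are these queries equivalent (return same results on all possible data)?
No, not equivalent

Query 1 returns: [(5,)]
Query 2 returns: [(2,)]

Reason: COUNT(*) counts rows, COUNT(DISTINCT customer) counts unique customers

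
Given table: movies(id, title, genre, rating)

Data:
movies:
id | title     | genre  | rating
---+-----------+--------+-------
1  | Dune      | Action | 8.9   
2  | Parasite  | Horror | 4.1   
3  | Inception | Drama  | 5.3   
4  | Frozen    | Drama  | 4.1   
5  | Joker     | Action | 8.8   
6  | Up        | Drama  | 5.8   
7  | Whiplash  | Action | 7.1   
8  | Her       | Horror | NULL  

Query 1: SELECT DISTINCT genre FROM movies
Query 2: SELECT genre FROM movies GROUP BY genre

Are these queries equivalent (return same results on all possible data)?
Yes, equivalent

Both queries return: [('Action',), ('Drama',), ('Horror',)]

Reason: Both get unique genres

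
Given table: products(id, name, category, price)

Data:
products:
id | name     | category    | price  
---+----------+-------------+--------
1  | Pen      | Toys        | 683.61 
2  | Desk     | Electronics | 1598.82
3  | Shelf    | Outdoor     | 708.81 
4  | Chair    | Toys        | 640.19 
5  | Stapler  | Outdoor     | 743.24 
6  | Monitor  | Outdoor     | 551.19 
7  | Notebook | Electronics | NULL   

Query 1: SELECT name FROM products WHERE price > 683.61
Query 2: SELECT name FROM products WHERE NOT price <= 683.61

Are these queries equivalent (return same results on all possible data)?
Yes, equivalent

Both queries return: [('Desk',), ('Shelf',), ('Stapler',)]

Reason: Both filter price > 683.61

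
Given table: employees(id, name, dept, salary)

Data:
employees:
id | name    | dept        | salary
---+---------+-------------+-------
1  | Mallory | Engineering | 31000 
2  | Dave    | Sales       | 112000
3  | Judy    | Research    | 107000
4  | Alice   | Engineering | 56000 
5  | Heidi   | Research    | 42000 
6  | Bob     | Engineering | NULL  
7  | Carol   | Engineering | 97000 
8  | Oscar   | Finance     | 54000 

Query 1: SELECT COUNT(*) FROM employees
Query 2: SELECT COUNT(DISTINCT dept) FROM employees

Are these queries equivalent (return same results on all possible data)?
No, not equivalent

Query 1 returns: [(8,)]
Query 2 returns: [(4,)]

Reason: COUNT(*) counts rows, COUNT(DISTINCT dept) counts unique depts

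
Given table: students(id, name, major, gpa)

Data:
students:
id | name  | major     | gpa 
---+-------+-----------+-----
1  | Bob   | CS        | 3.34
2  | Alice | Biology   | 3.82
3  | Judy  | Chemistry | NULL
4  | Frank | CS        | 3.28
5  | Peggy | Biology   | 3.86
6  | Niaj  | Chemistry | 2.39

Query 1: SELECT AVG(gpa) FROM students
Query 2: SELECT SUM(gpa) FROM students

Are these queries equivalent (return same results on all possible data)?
No, not equivalent

Query 1 returns: [(3.3379999999999996,)]
Query 2 returns: [(16.689999999999998,)]

Reason: AVG vs SUM give different aggregate values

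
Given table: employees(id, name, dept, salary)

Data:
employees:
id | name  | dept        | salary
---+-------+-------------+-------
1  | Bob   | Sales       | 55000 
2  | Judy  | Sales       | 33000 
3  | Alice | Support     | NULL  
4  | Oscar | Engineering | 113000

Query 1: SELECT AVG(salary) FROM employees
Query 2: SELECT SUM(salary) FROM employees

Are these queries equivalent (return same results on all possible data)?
No, not equivalent

Query 1 returns: [(67000.0,)]
Query 2 returns: [(201000,)]

Reason: AVG vs SUM give different aggregate values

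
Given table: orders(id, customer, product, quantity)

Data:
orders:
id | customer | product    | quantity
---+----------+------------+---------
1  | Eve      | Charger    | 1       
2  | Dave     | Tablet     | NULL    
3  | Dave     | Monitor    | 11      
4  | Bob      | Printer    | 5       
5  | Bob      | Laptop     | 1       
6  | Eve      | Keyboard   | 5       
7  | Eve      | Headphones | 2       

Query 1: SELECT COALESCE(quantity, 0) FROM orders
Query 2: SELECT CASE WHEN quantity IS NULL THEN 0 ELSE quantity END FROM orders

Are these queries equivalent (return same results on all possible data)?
Yes, equivalent

Both queries return: [(0,), (1,), (1,), (2,), (5,), (5,), (11,)]

Reason: COALESCE vs CASE for NULL handling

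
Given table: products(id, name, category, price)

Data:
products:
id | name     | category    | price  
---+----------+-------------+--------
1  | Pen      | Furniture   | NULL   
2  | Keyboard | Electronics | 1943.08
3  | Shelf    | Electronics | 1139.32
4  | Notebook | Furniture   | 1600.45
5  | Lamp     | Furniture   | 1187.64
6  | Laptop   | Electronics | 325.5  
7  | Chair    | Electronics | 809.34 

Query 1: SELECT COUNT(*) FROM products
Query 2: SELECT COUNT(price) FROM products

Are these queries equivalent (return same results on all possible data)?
No, not equivalent

Query 1 returns: [(7,)]
Query 2 returns: [(6,)]

Reason: COUNT(*) includes NULLs, COUNT(column) excludes them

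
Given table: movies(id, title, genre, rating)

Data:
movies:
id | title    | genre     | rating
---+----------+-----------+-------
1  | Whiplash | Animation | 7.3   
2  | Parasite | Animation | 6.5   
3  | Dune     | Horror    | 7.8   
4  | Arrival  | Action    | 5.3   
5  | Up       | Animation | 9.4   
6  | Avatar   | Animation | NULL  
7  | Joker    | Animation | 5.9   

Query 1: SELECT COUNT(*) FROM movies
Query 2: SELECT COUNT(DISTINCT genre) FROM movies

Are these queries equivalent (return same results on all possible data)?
No, not equivalent

Query 1 returns: [(7,)]
Query 2 returns: [(3,)]

Reason: COUNT(*) counts rows, COUNT(DISTINCT genre) counts unique genres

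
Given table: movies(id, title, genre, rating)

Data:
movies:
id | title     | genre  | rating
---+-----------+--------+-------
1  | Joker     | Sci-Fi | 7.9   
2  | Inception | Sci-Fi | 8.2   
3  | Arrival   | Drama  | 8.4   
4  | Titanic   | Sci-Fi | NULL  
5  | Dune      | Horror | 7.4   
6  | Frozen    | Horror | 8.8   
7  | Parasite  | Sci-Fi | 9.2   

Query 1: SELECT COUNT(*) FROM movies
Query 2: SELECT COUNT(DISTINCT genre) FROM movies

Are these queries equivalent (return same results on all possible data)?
No, not equivalent

Query 1 returns: [(7,)]
Query 2 returns: [(3,)]

Reason: COUNT(*) counts rows, COUNT(DISTINCT genre) counts unique genres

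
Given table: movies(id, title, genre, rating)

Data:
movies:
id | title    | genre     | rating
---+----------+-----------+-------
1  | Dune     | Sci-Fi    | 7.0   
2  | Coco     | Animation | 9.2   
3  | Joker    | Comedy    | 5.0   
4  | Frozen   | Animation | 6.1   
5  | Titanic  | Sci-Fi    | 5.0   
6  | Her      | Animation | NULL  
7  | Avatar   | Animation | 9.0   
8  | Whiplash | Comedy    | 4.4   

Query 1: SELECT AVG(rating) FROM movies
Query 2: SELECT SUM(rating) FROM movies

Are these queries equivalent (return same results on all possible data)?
No, not equivalent

Query 1 returns: [(6.528571428571429,)]
Query 2 returns: [(45.7,)]

Reason: AVG vs SUM give different aggregate values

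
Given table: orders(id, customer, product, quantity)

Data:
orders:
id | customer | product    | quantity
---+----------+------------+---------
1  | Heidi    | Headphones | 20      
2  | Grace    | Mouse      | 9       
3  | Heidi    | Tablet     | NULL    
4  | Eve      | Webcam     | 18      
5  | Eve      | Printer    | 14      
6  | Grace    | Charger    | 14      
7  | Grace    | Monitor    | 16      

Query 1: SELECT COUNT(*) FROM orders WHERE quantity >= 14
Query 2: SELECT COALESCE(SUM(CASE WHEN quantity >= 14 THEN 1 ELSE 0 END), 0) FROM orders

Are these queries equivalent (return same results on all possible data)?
Yes, equivalent

Both queries return: [(5,)]

Reason: COUNT with WHERE vs conditional SUM (COALESCE handles empty-table NULL)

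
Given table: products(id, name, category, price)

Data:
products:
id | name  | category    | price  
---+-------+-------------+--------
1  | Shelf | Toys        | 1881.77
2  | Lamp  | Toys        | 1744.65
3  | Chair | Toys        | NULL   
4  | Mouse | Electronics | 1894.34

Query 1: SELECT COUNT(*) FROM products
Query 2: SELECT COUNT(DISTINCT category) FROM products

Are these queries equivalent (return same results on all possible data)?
No, not equivalent

Query 1 returns: [(4,)]
Query 2 returns: [(2,)]

Reason: COUNT(*) counts rows, COUNT(DISTINCT category) counts unique categorys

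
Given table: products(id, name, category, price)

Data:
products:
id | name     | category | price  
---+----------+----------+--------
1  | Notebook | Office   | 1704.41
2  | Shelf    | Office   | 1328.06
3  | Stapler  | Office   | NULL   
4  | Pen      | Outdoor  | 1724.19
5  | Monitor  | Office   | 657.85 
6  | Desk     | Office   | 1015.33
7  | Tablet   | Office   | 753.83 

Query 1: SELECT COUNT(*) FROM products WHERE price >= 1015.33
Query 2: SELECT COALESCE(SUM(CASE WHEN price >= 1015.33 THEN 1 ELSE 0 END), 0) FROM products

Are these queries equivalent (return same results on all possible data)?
Yes, equivalent

Both queries return: [(4,)]

Reason: COUNT with WHERE vs conditional SUM (COALESCE handles empty-table NULL)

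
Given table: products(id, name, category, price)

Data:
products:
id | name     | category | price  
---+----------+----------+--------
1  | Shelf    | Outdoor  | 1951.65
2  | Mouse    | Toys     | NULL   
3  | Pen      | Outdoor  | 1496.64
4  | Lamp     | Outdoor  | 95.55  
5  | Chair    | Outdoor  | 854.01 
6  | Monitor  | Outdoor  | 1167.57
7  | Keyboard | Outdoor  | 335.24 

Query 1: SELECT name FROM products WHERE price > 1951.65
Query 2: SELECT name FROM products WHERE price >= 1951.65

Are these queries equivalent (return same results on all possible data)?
No, not equivalent

Query 1 returns: []
Query 2 returns: [('Shelf',)]

Reason: > vs >= gives different results when price = 1951.65 exists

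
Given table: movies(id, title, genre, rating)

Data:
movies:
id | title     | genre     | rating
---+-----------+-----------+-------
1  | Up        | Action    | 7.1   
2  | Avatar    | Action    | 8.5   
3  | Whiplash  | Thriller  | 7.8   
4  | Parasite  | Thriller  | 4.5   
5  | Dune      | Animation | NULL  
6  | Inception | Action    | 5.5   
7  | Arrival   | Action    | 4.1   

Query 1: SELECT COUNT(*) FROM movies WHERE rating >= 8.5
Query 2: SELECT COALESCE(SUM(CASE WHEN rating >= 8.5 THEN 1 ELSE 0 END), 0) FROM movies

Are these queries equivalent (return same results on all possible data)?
Yes, equivalent

Both queries return: [(1,)]

Reason: COUNT with WHERE vs conditional SUM (COALESCE handles empty-table NULL)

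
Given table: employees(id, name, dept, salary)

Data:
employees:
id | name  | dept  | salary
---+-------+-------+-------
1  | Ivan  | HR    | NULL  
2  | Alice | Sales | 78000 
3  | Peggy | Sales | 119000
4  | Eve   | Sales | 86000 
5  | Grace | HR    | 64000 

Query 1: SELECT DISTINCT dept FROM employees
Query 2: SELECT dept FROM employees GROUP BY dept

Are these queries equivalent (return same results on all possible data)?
Yes, equivalent

Both queries return: [('HR',), ('Sales',)]

Reason: Both get unique depts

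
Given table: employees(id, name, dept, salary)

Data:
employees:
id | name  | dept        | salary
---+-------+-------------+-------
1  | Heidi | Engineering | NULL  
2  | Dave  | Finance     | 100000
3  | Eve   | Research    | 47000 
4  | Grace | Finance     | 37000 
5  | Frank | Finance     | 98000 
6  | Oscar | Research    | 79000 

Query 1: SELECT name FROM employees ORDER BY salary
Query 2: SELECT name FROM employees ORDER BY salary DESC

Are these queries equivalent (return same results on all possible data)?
No, not equivalent

Query 1 returns: [('Heidi',), ('Grace',), ('Eve',), ('Oscar',), ('Frank',), ('Dave',)]
Query 2 returns: [('Dave',), ('Frank',), ('Oscar',), ('Eve',), ('Grace',), ('Heidi',)]

Reason: ASC vs DESC gives opposite ordering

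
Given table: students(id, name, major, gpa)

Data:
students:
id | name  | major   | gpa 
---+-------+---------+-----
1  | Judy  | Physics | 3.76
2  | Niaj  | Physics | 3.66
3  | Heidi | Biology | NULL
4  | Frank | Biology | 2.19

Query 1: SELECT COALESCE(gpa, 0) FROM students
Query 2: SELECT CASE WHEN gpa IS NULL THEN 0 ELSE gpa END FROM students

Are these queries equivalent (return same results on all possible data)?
Yes, equivalent

Both queries return: [(0,), (2.19,), (3.66,), (3.76,)]

Reason: COALESCE vs CASE for NULL handling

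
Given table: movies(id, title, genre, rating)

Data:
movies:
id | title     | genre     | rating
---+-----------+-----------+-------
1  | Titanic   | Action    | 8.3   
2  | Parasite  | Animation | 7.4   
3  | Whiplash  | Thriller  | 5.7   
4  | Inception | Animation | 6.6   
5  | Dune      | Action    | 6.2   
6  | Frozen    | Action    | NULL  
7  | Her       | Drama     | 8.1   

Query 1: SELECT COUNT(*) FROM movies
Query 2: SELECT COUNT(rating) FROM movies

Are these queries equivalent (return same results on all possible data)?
No, not equivalent

Query 1 returns: [(7,)]
Query 2 returns: [(6,)]

Reason: COUNT(*) includes NULLs, COUNT(column) excludes them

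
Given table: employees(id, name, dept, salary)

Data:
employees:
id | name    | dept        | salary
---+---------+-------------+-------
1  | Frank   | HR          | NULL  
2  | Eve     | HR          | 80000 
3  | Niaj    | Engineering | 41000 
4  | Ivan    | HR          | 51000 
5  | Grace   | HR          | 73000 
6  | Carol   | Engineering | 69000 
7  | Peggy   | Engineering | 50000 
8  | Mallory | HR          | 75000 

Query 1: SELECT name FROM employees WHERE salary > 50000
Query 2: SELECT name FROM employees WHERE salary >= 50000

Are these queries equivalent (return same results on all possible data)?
No, not equivalent

Query 1 returns: [('Eve',), ('Ivan',), ('Grace',), ('Carol',), ('Mallory',)]
Query 2 returns: [('Eve',), ('Ivan',), ('Grace',), ('Carol',), ('Peggy',), ('Mallory',)]

Reason: > vs >= gives different results when salary = 50000 exists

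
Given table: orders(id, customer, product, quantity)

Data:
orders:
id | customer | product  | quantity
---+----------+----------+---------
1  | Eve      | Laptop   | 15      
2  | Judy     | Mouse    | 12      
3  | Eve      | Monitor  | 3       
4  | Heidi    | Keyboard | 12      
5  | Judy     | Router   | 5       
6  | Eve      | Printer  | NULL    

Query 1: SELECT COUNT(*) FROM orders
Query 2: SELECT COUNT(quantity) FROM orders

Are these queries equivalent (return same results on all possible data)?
No, not equivalent

Query 1 returns: [(6,)]
Query 2 returns: [(5,)]

Reason: COUNT(*) includes NULLs, COUNT(column) excludes them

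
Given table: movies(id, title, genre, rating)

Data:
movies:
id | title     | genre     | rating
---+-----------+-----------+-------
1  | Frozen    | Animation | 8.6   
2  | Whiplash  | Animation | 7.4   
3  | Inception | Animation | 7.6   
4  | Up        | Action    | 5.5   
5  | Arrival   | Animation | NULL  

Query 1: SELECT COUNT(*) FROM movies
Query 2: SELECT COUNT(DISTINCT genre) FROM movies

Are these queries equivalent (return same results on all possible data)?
No, not equivalent

Query 1 returns: [(5,)]
Query 2 returns: [(2,)]

Reason: COUNT(*) counts rows, COUNT(DISTINCT genre) counts unique genres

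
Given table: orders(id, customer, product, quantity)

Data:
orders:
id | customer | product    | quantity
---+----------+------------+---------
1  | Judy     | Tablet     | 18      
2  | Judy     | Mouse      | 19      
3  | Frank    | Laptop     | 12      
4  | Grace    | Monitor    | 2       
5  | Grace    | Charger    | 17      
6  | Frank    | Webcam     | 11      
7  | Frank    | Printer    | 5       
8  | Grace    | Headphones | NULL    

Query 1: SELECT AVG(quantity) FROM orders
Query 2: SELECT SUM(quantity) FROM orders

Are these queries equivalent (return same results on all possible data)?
No, not equivalent

Query 1 returns: [(12.0,)]
Query 2 returns: [(84,)]

Reason: AVG vs SUM give different aggregate values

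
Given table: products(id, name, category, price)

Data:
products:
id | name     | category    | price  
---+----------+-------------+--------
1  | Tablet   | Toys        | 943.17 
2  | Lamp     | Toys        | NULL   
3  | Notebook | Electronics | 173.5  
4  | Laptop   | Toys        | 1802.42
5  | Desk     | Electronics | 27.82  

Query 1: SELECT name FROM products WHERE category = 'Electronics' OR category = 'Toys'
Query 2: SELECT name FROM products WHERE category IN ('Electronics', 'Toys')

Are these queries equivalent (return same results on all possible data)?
Yes, equivalent

Both queries return: [('Desk',), ('Lamp',), ('Laptop',), ('Notebook',), ('Tablet',)]

Reason: OR vs IN are equivalent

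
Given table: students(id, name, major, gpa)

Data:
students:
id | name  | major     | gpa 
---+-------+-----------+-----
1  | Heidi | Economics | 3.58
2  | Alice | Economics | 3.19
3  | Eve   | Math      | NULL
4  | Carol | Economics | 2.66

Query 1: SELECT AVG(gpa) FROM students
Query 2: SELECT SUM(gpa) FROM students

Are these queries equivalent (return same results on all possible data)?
No, not equivalent

Query 1 returns: [(3.143333333333333,)]
Query 2 returns: [(9.43,)]

Reason: AVG vs SUM give different aggregate values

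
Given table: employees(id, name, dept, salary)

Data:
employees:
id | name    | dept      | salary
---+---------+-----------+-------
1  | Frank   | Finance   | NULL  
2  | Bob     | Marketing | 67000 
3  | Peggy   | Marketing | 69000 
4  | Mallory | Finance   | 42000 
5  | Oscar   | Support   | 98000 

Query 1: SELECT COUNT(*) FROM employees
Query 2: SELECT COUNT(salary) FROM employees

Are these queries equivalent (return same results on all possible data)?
No, not equivalent

Query 1 returns: [(5,)]
Query 2 returns: [(4,)]

Reason: COUNT(*) includes NULLs, COUNT(column) excludes them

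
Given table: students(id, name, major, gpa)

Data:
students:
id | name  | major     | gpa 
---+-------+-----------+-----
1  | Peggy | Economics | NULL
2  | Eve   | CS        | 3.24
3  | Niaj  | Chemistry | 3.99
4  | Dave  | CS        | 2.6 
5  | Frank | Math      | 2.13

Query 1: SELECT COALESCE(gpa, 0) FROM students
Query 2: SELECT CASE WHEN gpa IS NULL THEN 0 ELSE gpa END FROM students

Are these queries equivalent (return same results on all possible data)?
Yes, equivalent

Both queries return: [(0,), (2.13,), (2.6,), (3.24,), (3.99,)]

Reason: COALESCE vs CASE for NULL handling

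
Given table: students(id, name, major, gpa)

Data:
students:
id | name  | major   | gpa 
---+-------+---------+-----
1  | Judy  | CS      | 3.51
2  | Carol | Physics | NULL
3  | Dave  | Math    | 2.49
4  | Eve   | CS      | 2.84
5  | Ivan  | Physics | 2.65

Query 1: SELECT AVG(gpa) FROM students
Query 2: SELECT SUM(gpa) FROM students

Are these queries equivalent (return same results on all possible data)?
No, not equivalent

Query 1 returns: [(2.8725,)]
Query 2 returns: [(11.49,)]

Reason: AVG vs SUM give different aggregate values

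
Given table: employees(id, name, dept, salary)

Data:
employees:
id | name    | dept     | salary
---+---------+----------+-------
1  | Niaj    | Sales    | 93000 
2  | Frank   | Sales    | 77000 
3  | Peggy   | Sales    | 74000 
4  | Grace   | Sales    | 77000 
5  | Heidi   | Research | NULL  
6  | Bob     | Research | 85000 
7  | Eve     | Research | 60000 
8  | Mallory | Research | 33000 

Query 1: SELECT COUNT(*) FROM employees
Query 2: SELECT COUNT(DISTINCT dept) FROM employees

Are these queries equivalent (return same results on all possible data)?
No, not equivalent

Query 1 returns: [(8,)]
Query 2 returns: [(2,)]

Reason: COUNT(*) counts rows, COUNT(DISTINCT dept) counts unique depts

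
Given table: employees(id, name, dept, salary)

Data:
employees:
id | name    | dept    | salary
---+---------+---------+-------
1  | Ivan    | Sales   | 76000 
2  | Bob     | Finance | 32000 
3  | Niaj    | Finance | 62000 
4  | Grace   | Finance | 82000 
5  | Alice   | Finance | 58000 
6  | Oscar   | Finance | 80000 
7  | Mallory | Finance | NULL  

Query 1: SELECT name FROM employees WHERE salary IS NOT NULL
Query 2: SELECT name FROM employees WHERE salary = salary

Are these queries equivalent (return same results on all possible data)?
Yes, equivalent

Both queries return: [('Alice',), ('Bob',), ('Grace',), ('Ivan',), ('Niaj',), ('Oscar',)]

Reason: IS NOT NULL vs self-equality (both exclude NULLs)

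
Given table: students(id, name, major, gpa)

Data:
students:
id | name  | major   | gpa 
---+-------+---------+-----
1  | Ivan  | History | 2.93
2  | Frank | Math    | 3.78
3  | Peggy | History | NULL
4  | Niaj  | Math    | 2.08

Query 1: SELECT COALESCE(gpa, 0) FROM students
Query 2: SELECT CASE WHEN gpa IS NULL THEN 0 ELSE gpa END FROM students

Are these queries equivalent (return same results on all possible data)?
Yes, equivalent

Both queries return: [(0,), (2.08,), (2.93,), (3.78,)]

Reason: COALESCE vs CASE for NULL handling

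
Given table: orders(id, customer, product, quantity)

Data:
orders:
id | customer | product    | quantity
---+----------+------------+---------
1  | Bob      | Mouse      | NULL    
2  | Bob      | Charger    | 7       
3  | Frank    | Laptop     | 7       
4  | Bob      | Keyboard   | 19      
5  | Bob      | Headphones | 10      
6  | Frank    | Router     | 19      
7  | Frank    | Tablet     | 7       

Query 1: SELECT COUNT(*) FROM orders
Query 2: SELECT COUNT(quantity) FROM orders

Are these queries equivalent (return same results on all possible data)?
No, not equivalent

Query 1 returns: [(7,)]
Query 2 returns: [(6,)]

Reason: COUNT(*) includes NULLs, COUNT(column) excludes them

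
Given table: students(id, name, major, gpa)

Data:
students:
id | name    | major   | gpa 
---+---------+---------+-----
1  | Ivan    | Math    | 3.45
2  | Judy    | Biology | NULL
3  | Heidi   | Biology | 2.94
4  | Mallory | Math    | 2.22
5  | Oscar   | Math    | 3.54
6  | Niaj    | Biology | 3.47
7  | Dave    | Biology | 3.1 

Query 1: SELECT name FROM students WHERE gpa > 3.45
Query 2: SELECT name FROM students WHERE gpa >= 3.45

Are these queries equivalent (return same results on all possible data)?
No, not equivalent

Query 1 returns: [('Oscar',), ('Niaj',)]
Query 2 returns: [('Ivan',), ('Oscar',), ('Niaj',)]

Reason: > vs >= gives different results when gpa = 3.45 exists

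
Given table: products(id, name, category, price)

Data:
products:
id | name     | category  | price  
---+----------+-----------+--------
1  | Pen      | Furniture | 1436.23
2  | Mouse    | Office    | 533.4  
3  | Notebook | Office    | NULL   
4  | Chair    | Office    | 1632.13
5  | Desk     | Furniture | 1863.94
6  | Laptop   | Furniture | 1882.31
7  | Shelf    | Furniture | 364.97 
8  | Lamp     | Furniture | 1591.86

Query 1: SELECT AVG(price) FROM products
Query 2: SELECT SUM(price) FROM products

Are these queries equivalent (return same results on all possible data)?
No, not equivalent

Query 1 returns: [(1329.2628571428572,)]
Query 2 returns: [(9304.84,)]

Reason: AVG vs SUM give different aggregate values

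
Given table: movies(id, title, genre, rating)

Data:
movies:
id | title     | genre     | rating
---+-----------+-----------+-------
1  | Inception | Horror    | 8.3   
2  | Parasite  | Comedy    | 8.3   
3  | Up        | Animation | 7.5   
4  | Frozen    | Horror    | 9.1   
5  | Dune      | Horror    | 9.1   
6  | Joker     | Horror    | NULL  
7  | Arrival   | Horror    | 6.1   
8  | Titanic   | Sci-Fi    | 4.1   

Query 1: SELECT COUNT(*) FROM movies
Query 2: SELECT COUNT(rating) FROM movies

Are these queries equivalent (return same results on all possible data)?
No, not equivalent

Query 1 returns: [(8,)]
Query 2 returns: [(7,)]

Reason: COUNT(*) includes NULLs, COUNT(column) excludes them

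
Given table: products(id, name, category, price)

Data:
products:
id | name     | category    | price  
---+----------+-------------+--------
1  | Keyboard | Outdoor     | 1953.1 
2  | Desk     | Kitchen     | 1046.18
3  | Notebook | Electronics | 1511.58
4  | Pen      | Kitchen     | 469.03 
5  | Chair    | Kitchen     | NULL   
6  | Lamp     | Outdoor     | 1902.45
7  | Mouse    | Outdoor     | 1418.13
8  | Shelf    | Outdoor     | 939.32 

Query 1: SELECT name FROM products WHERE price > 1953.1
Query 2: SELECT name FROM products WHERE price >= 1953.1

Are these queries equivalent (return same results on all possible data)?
No, not equivalent

Query 1 returns: []
Query 2 returns: [('Keyboard',)]

Reason: > vs >= gives different results when price = 1953.1 exists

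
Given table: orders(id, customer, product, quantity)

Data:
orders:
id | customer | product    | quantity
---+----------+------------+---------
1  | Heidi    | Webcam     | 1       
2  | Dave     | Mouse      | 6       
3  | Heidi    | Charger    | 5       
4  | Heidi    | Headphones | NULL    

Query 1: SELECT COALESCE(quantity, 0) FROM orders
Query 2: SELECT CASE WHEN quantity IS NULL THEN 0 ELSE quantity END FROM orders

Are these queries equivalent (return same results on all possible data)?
Yes, equivalent

Both queries return: [(0,), (1,), (5,), (6,)]

Reason: COALESCE vs CASE for NULL handling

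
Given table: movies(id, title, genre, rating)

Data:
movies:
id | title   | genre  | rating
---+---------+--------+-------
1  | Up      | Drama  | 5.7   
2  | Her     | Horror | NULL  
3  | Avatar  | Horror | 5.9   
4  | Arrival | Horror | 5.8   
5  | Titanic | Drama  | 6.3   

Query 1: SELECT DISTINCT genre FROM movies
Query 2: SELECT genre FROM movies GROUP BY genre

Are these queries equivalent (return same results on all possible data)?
Yes, equivalent

Both queries return: [('Drama',), ('Horror',)]

Reason: Both get unique genres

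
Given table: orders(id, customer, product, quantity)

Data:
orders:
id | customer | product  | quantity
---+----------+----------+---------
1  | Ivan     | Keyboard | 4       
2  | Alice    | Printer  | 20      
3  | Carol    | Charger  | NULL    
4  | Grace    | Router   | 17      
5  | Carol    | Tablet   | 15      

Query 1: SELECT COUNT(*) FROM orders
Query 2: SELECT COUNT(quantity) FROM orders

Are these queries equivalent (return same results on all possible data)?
No, not equivalent

Query 1 returns: [(5,)]
Query 2 returns: [(4,)]

Reason: COUNT(*) includes NULLs, COUNT(column) excludes them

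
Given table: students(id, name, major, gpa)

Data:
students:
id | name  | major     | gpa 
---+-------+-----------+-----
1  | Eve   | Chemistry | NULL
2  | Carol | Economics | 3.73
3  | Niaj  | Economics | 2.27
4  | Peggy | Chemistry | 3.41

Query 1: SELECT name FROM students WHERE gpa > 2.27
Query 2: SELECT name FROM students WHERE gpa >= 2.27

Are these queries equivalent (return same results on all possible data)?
No, not equivalent

Query 1 returns: [('Carol',), ('Peggy',)]
Query 2 returns: [('Carol',), ('Niaj',), ('Peggy',)]

Reason: > vs >= gives different results when gpa = 2.27 exists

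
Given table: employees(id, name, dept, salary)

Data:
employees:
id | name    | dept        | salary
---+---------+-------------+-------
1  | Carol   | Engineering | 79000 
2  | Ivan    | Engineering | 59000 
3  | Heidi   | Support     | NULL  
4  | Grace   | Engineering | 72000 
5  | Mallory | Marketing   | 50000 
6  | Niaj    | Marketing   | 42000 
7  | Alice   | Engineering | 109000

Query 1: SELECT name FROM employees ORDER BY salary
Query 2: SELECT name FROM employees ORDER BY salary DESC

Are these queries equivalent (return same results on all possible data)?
No, not equivalent

Query 1 returns: [('Heidi',), ('Niaj',), ('Mallory',), ('Ivan',), ('Grace',), ('Carol',), ('Alice',)]
Query 2 returns: [('Alice',), ('Carol',), ('Grace',), ('Ivan',), ('Mallory',), ('Niaj',), ('Heidi',)]

Reason: ASC vs DESC gives opposite ordering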